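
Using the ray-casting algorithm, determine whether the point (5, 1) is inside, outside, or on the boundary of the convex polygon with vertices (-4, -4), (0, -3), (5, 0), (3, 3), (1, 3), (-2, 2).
The point (5, 1) lies strictly outside the polygon

Cast a horizontal ray to the right from the query point and count how many polygon edges it crosses (each edge strictly once or zero times, handled with the usual half-open convention). 
Parity of crossings → even ⇒ outside.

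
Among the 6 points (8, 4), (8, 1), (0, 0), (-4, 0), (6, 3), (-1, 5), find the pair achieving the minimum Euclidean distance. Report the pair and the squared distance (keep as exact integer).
Pair = ((8, 4), (6, 3)); squared distance = 5

Compute all C(6, 2) = 15 pairwise squared distances (x_i − x_j)² + (y_i − y_j)². The minimum is 5, attained by the pair ((8, 4), (6, 3)).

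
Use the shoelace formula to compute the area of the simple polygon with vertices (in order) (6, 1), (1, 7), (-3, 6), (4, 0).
Area = 24

Shoelace formula: Area = (1/2) |Σ_i (x_i · y_{i+1} − x_{i+1} · y_i)| (indices mod n). Compute each cross term:
  (6)(7) − (1)(1) = 41
  (1)(6) − (-3)(7) = 27
  (-3)(0) − (4)(6) = -24
  (4)(1) − (6)(0) = 4
Sum = 48, so (signed) Area = 48/2 = 24, |Area| = 24.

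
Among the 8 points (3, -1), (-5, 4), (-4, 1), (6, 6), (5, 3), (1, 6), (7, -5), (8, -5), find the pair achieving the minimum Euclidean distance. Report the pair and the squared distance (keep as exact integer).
Pair = ((7, -5), (8, -5)); squared distance = 1

Compute all C(8, 2) = 28 pairwise squared distances (x_i − x_j)² + (y_i − y_j)². The minimum is 1, attained by the pair ((7, -5), (8, -5)).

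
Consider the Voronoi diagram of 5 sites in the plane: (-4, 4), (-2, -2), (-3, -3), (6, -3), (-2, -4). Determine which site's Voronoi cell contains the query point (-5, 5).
Nearest site = (-4, 4)

The Voronoi cell of site s contains exactly those query points closer to s than to any other site. Compute squared distances from q = (-5, 5) to each site:
  (-4 − -5)² + (4 − 5)² = 2
  (-2 − -5)² + (-2 − 5)² = 58
  (-3 − -5)² + (-3 − 5)² = 68
  (-2 − -5)² + (-4 − 5)² = 90
  (6 − -5)² + (-3 − 5)² = 185
Minimum is attained by (-4, 4), so q lies in its Voronoi cell.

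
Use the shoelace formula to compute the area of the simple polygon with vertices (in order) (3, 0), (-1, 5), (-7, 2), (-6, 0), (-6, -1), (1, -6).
Area = 121/2

Shoelace formula: Area = (1/2) |Σ_i (x_i · y_{i+1} − x_{i+1} · y_i)| (indices mod n). Compute each cross term:
  (3)(5) − (-1)(0) = 15
  (-1)(2) − (-7)(5) = 33
  (-7)(0) − (-6)(2) = 12
  (-6)(-1) − (-6)(0) = 6
  (-6)(-6) − (1)(-1) = 37
  (1)(0) − (3)(-6) = 18
Sum = 121, so (signed) Area = 121/2 = 121/2, |Area| = 121/2.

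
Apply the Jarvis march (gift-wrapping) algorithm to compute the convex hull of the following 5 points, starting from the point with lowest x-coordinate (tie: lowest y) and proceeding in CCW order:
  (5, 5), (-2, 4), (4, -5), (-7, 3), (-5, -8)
Hull (CCW) = [(-7, 3), (-5, -8), (4, -5), (5, 5), (-2, 4)]

Jarvis march: at each step, from the current hull vertex p, select the next vertex q as the point such that every other point lies strictly to the left of (or on) the directed line p → q. (Equivalently: for every other point r, the cross product (q − p) × (r − p) ≥ 0.)
Starting point (lowest x, tie lowest y): (-7, 3). Wrap until returning to start. Resulting hull: (-7, 3), (-5, -8), (4, -5), (5, 5), (-2, 4).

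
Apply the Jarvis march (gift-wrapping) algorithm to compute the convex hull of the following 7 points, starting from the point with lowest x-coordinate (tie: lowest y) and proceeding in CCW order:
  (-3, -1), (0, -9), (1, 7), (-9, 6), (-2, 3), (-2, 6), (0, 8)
Hull (CCW) = [(-9, 6), (0, -9), (1, 7), (0, 8)]

Jarvis march: at each step, from the current hull vertex p, select the next vertex q as the point such that every other point lies strictly to the left of (or on) the directed line p → q. (Equivalently: for every other point r, the cross product (q − p) × (r − p) ≥ 0.)
Starting point (lowest x, tie lowest y): (-9, 6). Wrap until returning to start. Resulting hull: (-9, 6), (0, -9), (1, 7), (0, 8).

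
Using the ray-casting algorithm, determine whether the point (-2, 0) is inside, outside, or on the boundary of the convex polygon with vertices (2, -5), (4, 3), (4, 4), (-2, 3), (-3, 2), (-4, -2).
The point (-2, 0) lies strictly inside the polygon

Cast a horizontal ray to the right from the query point and count how many polygon edges it crosses (each edge strictly once or zero times, handled with the usual half-open convention). 
Parity of crossings → odd ⇒ inside.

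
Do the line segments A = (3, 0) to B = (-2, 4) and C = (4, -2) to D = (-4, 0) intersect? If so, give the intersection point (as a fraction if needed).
No (intersection of containing lines falls outside at least one segment)

Parametrize and solve: t = -7/11, s = -3/11. At least one of these is outside [0, 1], so the segments do not intersect.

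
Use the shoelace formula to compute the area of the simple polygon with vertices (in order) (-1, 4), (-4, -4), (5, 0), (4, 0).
Area = 28

Shoelace formula: Area = (1/2) |Σ_i (x_i · y_{i+1} − x_{i+1} · y_i)| (indices mod n). Compute each cross term:
  (-1)(-4) − (-4)(4) = 20
  (-4)(0) − (5)(-4) = 20
  (5)(0) − (4)(0) = 0
  (4)(4) − (-1)(0) = 16
Sum = 56, so (signed) Area = 56/2 = 28, |Area| = 28.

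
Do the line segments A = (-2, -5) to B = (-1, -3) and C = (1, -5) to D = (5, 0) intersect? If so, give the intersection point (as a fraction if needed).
No (intersection of containing lines falls outside at least one segment)

Parametrize and solve: t = -5, s = -2. At least one of these is outside [0, 1], so the segments do not intersect.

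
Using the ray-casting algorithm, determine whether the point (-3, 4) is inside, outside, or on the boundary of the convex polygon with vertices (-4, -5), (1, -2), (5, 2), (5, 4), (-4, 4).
The point (-3, 4) lies on the polygon boundary

Boundary check: the query satisfies the collinearity and bounding-box conditions for some polygon edge, so it lies exactly on the boundary.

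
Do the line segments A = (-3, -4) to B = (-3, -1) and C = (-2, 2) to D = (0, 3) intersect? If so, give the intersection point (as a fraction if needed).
No (intersection of containing lines falls outside at least one segment)

Parametrize and solve: t = 11/6, s = -1/2. At least one of these is outside [0, 1], so the segments do not intersect.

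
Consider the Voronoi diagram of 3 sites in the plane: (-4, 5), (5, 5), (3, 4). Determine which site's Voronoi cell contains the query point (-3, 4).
Nearest site = (-4, 5)

The Voronoi cell of site s contains exactly those query points closer to s than to any other site. Compute squared distances from q = (-3, 4) to each site:
  (-4 − -3)² + (5 − 4)² = 2
  (3 − -3)² + (4 − 4)² = 36
  (5 − -3)² + (5 − 4)² = 65
Minimum is attained by (-4, 5), so q lies in its Voronoi cell.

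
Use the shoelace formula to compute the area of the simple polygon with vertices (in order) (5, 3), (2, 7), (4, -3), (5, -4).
Area = 29/2

Shoelace formula: Area = (1/2) |Σ_i (x_i · y_{i+1} − x_{i+1} · y_i)| (indices mod n). Compute each cross term:
  (5)(7) − (2)(3) = 29
  (2)(-3) − (4)(7) = -34
  (4)(-4) − (5)(-3) = -1
  (5)(3) − (5)(-4) = 35
Sum = 29, so (signed) Area = 29/2 = 29/2, |Area| = 29/2.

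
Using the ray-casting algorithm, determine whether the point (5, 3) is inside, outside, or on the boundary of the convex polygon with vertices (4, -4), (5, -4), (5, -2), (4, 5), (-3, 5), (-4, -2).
The point (5, 3) lies strictly outside the polygon

Cast a horizontal ray to the right from the query point and count how many polygon edges it crosses (each edge strictly once or zero times, handled with the usual half-open convention). 
Parity of crossings → even ⇒ outside.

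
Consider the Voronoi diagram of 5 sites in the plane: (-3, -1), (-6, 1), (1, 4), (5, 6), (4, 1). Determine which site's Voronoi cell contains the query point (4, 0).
Nearest site = (4, 1)

The Voronoi cell of site s contains exactly those query points closer to s than to any other site. Compute squared distances from q = (4, 0) to each site:
  (4 − 4)² + (1 − 0)² = 1
  (1 − 4)² + (4 − 0)² = 25
  (5 − 4)² + (6 − 0)² = 37
  (-3 − 4)² + (-1 − 0)² = 50
  (-6 − 4)² + (1 − 0)² = 101
Minimum is attained by (4, 1), so q lies in its Voronoi cell.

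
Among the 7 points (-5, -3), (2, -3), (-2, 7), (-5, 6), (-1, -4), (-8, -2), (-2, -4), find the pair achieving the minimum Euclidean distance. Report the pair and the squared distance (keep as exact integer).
Pair = ((-1, -4), (-2, -4)); squared distance = 1

Compute all C(7, 2) = 21 pairwise squared distances (x_i − x_j)² + (y_i − y_j)². The minimum is 1, attained by the pair ((-1, -4), (-2, -4)).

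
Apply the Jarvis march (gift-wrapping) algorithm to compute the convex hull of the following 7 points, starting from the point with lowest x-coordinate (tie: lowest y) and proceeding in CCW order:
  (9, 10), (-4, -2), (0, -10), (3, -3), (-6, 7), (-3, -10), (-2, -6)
Hull (CCW) = [(-6, 7), (-3, -10), (0, -10), (9, 10)]

Jarvis march: at each step, from the current hull vertex p, select the next vertex q as the point such that every other point lies strictly to the left of (or on) the directed line p → q. (Equivalently: for every other point r, the cross product (q − p) × (r − p) ≥ 0.)
Starting point (lowest x, tie lowest y): (-6, 7). Wrap until returning to start. Resulting hull: (-6, 7), (-3, -10), (0, -10), (9, 10).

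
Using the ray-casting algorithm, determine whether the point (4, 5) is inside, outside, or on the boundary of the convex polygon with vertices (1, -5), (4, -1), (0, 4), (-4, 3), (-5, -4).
The point (4, 5) lies strictly outside the polygon

Cast a horizontal ray to the right from the query point and count how many polygon edges it crosses (each edge strictly once or zero times, handled with the usual half-open convention). 
Parity of crossings → even ⇒ outside.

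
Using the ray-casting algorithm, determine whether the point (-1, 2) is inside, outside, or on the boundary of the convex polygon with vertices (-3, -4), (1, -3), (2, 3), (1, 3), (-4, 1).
The point (-1, 2) lies strictly inside the polygon

Cast a horizontal ray to the right from the query point and count how many polygon edges it crosses (each edge strictly once or zero times, handled with the usual half-open convention). 
Parity of crossings → odd ⇒ inside.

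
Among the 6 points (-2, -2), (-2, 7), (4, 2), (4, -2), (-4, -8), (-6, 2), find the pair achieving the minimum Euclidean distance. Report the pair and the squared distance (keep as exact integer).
Pair = ((4, 2), (4, -2)); squared distance = 16

Compute all C(6, 2) = 15 pairwise squared distances (x_i − x_j)² + (y_i − y_j)². The minimum is 16, attained by the pair ((4, 2), (4, -2)).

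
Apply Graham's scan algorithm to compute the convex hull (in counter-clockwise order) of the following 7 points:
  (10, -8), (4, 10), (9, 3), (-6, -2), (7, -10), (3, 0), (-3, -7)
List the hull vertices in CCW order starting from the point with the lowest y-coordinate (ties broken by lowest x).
Hull (CCW) = [(7, -10), (10, -8), (9, 3), (4, 10), (-6, -2), (-3, -7)]

Graham scan procedure:
  1. Find the pivot p₀ = point with lowest y (tie → lowest x): (7, -10).
  2. Sort the remaining points by polar angle around p₀.
  3. Walk through sorted points, maintaining a stack; pop the top while the last three entries make a non-left turn (cross product ≤ 0).
  4. Final stack is the convex hull in CCW order: (7, -10), (10, -8), (9, 3), (4, 10), (-6, -2), (-3, -7).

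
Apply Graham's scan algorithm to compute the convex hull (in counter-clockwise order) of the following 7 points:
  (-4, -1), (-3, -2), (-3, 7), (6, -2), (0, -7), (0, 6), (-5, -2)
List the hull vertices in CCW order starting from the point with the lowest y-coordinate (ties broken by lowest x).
Hull (CCW) = [(0, -7), (6, -2), (0, 6), (-3, 7), (-5, -2)]

Graham scan procedure:
  1. Find the pivot p₀ = point with lowest y (tie → lowest x): (0, -7).
  2. Sort the remaining points by polar angle around p₀.
  3. Walk through sorted points, maintaining a stack; pop the top while the last three entries make a non-left turn (cross product ≤ 0).
  4. Final stack is the convex hull in CCW order: (0, -7), (6, -2), (0, 6), (-3, 7), (-5, -2).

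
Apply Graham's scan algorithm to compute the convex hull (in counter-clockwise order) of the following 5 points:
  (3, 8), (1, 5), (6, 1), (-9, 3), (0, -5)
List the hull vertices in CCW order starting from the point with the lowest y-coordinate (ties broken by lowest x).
Hull (CCW) = [(0, -5), (6, 1), (3, 8), (-9, 3)]

Graham scan procedure:
  1. Find the pivot p₀ = point with lowest y (tie → lowest x): (0, -5).
  2. Sort the remaining points by polar angle around p₀.
  3. Walk through sorted points, maintaining a stack; pop the top while the last three entries make a non-left turn (cross product ≤ 0).
  4. Final stack is the convex hull in CCW order: (0, -5), (6, 1), (3, 8), (-9, 3).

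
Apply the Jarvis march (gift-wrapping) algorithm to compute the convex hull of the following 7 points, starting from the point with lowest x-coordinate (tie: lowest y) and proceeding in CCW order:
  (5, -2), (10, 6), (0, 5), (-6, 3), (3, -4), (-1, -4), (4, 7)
Hull (CCW) = [(-6, 3), (-1, -4), (3, -4), (5, -2), (10, 6), (4, 7)]

Jarvis march: at each step, from the current hull vertex p, select the next vertex q as the point such that every other point lies strictly to the left of (or on) the directed line p → q. (Equivalently: for every other point r, the cross product (q − p) × (r − p) ≥ 0.)
Starting point (lowest x, tie lowest y): (-6, 3). Wrap until returning to start. Resulting hull: (-6, 3), (-1, -4), (3, -4), (5, -2), (10, 6), (4, 7).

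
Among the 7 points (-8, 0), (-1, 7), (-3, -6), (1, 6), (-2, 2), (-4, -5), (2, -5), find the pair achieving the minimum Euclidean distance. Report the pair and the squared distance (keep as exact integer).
Pair = ((-3, -6), (-4, -5)); squared distance = 2

Compute all C(7, 2) = 21 pairwise squared distances (x_i − x_j)² + (y_i − y_j)². The minimum is 2, attained by the pair ((-3, -6), (-4, -5)).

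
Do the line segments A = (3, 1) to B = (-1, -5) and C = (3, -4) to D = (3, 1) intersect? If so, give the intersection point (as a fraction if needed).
Yes; intersection at (3, 1) (t = 0 on AB, s = 1 on CD)

Parametrize AB as A + t(B − A) = (3 + -4 t, 1 + -6 t) and CD as C + s(D − C) = (3 + 0 s, -4 + 5 s). Solve the linear system for (t, s). Determinant = 20 ≠ 0, so a unique intersection of the containing lines exists. Solution: t = 0, s = 1 — both in [0, 1], so the segments cross. Intersection point: (3, 1).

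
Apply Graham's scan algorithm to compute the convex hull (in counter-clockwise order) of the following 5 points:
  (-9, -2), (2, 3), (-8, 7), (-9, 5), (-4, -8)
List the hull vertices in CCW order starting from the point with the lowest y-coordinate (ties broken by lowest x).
Hull (CCW) = [(-4, -8), (2, 3), (-8, 7), (-9, 5), (-9, -2)]

Graham scan procedure:
  1. Find the pivot p₀ = point with lowest y (tie → lowest x): (-4, -8).
  2. Sort the remaining points by polar angle around p₀.
  3. Walk through sorted points, maintaining a stack; pop the top while the last three entries make a non-left turn (cross product ≤ 0).
  4. Final stack is the convex hull in CCW order: (-4, -8), (2, 3), (-8, 7), (-9, 5), (-9, -2).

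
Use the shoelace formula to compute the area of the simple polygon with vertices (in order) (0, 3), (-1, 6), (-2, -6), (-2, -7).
Area = 17/2

Shoelace formula: Area = (1/2) |Σ_i (x_i · y_{i+1} − x_{i+1} · y_i)| (indices mod n). Compute each cross term:
  (0)(6) − (-1)(3) = 3
  (-1)(-6) − (-2)(6) = 18
  (-2)(-7) − (-2)(-6) = 2
  (-2)(3) − (0)(-7) = -6
Sum = 17, so (signed) Area = 17/2 = 17/2, |Area| = 17/2.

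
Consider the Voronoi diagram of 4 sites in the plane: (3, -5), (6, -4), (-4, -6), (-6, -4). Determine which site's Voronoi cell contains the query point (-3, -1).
Nearest site = (-6, -4)

The Voronoi cell of site s contains exactly those query points closer to s than to any other site. Compute squared distances from q = (-3, -1) to each site:
  (-6 − -3)² + (-4 − -1)² = 18
  (-4 − -3)² + (-6 − -1)² = 26
  (3 − -3)² + (-5 − -1)² = 52
  (6 − -3)² + (-4 − -1)² = 90
Minimum is attained by (-6, -4), so q lies in its Voronoi cell.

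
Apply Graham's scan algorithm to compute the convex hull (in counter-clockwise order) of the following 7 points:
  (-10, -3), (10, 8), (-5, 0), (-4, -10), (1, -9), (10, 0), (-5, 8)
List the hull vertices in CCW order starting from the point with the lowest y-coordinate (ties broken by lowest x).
Hull (CCW) = [(-4, -10), (1, -9), (10, 0), (10, 8), (-5, 8), (-10, -3)]

Graham scan procedure:
  1. Find the pivot p₀ = point with lowest y (tie → lowest x): (-4, -10).
  2. Sort the remaining points by polar angle around p₀.
  3. Walk through sorted points, maintaining a stack; pop the top while the last three entries make a non-left turn (cross product ≤ 0).
  4. Final stack is the convex hull in CCW order: (-4, -10), (1, -9), (10, 0), (10, 8), (-5, 8), (-10, -3).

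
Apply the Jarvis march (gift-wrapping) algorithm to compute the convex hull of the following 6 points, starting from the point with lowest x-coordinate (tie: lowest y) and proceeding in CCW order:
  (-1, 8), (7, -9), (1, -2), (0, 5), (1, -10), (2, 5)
Hull (CCW) = [(-1, 8), (1, -10), (7, -9), (2, 5)]

Jarvis march: at each step, from the current hull vertex p, select the next vertex q as the point such that every other point lies strictly to the left of (or on) the directed line p → q. (Equivalently: for every other point r, the cross product (q − p) × (r − p) ≥ 0.)
Starting point (lowest x, tie lowest y): (-1, 8). Wrap until returning to start. Resulting hull: (-1, 8), (1, -10), (7, -9), (2, 5).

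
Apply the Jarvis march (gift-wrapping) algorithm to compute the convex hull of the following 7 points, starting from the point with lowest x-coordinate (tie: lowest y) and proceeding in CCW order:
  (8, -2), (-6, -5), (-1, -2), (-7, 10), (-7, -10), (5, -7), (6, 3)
Hull (CCW) = [(-7, -10), (5, -7), (8, -2), (6, 3), (-7, 10)]

Jarvis march: at each step, from the current hull vertex p, select the next vertex q as the point such that every other point lies strictly to the left of (or on) the directed line p → q. (Equivalently: for every other point r, the cross product (q − p) × (r − p) ≥ 0.)
Starting point (lowest x, tie lowest y): (-7, -10). Wrap until returning to start. Resulting hull: (-7, -10), (5, -7), (8, -2), (6, 3), (-7, 10).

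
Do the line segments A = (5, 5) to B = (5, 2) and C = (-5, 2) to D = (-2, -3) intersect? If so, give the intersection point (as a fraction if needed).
No (intersection of containing lines falls outside at least one segment)

Parametrize and solve: t = 59/9, s = 10/3. At least one of these is outside [0, 1], so the segments do not intersect.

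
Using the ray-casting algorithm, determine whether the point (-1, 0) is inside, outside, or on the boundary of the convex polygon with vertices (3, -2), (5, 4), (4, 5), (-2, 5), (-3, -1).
The point (-1, 0) lies strictly inside the polygon

Cast a horizontal ray to the right from the query point and count how many polygon edges it crosses (each edge strictly once or zero times, handled with the usual half-open convention). 
Parity of crossings → odd ⇒ inside.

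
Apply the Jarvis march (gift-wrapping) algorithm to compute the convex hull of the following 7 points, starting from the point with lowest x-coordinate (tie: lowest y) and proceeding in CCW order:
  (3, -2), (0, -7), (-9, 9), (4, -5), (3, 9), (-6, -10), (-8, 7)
Hull (CCW) = [(-9, 9), (-6, -10), (4, -5), (3, 9)]

Jarvis march: at each step, from the current hull vertex p, select the next vertex q as the point such that every other point lies strictly to the left of (or on) the directed line p → q. (Equivalently: for every other point r, the cross product (q − p) × (r − p) ≥ 0.)
Starting point (lowest x, tie lowest y): (-9, 9). Wrap until returning to start. Resulting hull: (-9, 9), (-6, -10), (4, -5), (3, 9).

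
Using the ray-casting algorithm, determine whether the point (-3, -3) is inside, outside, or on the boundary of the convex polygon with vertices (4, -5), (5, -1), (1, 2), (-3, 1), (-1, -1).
The point (-3, -3) lies strictly outside the polygon

Cast a horizontal ray to the right from the query point and count how many polygon edges it crosses (each edge strictly once or zero times, handled with the usual half-open convention). 
Parity of crossings → even ⇒ outside.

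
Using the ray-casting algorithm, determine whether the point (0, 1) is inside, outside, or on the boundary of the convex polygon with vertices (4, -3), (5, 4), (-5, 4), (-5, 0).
The point (0, 1) lies strictly inside the polygon

Cast a horizontal ray to the right from the query point and count how many polygon edges it crosses (each edge strictly once or zero times, handled with the usual half-open convention). 
Parity of crossings → odd ⇒ inside.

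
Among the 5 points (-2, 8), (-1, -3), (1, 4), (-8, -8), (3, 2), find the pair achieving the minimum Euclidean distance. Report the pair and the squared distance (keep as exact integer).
Pair = ((1, 4), (3, 2)); squared distance = 8

Compute all C(5, 2) = 10 pairwise squared distances (x_i − x_j)² + (y_i − y_j)². The minimum is 8, attained by the pair ((1, 4), (3, 2)).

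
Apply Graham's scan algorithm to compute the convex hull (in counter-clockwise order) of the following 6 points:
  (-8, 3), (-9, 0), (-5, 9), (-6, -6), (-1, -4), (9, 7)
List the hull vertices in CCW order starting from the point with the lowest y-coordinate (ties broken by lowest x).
Hull (CCW) = [(-6, -6), (-1, -4), (9, 7), (-5, 9), (-8, 3), (-9, 0)]

Graham scan procedure:
  1. Find the pivot p₀ = point with lowest y (tie → lowest x): (-6, -6).
  2. Sort the remaining points by polar angle around p₀.
  3. Walk through sorted points, maintaining a stack; pop the top while the last three entries make a non-left turn (cross product ≤ 0).
  4. Final stack is the convex hull in CCW order: (-6, -6), (-1, -4), (9, 7), (-5, 9), (-8, 3), (-9, 0).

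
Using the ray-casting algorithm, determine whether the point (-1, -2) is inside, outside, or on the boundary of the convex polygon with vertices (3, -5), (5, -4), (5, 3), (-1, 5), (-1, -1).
The point (-1, -2) lies strictly outside the polygon

Cast a horizontal ray to the right from the query point and count how many polygon edges it crosses (each edge strictly once or zero times, handled with the usual half-open convention). 
Parity of crossings → even ⇒ outside.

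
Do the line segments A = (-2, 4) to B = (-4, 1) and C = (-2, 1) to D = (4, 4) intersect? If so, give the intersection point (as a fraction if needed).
No (intersection of containing lines falls outside at least one segment)

Parametrize and solve: t = 3/2, s = -1/2. At least one of these is outside [0, 1], so the segments do not intersect.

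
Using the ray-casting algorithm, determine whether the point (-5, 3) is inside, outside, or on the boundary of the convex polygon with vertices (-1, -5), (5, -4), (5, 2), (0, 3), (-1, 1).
The point (-5, 3) lies strictly outside the polygon

Cast a horizontal ray to the right from the query point and count how many polygon edges it crosses (each edge strictly once or zero times, handled with the usual half-open convention). 
Parity of crossings → even ⇒ outside.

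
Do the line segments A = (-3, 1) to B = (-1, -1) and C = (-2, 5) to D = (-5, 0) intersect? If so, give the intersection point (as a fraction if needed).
No (intersection of containing lines falls outside at least one segment)

Parametrize and solve: t = -7/16, s = 5/8. At least one of these is outside [0, 1], so the segments do not intersect.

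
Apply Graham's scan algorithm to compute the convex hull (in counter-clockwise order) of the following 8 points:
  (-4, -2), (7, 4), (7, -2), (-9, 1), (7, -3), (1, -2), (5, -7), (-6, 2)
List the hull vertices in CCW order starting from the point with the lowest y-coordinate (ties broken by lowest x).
Hull (CCW) = [(5, -7), (7, -3), (7, 4), (-6, 2), (-9, 1), (-4, -2)]

Graham scan procedure:
  1. Find the pivot p₀ = point with lowest y (tie → lowest x): (5, -7).
  2. Sort the remaining points by polar angle around p₀.
  3. Walk through sorted points, maintaining a stack; pop the top while the last three entries make a non-left turn (cross product ≤ 0).
  4. Final stack is the convex hull in CCW order: (5, -7), (7, -3), (7, 4), (-6, 2), (-9, 1), (-4, -2).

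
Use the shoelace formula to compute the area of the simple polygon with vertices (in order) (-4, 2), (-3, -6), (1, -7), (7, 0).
Area = 60

Shoelace formula: Area = (1/2) |Σ_i (x_i · y_{i+1} − x_{i+1} · y_i)| (indices mod n). Compute each cross term:
  (-4)(-6) − (-3)(2) = 30
  (-3)(-7) − (1)(-6) = 27
  (1)(0) − (7)(-7) = 49
  (7)(2) − (-4)(0) = 14
Sum = 120, so (signed) Area = 120/2 = 60, |Area| = 60.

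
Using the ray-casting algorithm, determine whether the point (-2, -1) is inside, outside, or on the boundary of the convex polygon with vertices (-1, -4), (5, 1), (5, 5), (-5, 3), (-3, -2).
The point (-2, -1) lies strictly inside the polygon

Cast a horizontal ray to the right from the query point and count how many polygon edges it crosses (each edge strictly once or zero times, handled with the usual half-open convention). 
Parity of crossings → odd ⇒ inside.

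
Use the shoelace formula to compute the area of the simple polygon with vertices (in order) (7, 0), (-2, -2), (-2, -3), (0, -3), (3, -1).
Area = 5

Shoelace formula: Area = (1/2) |Σ_i (x_i · y_{i+1} − x_{i+1} · y_i)| (indices mod n). Compute each cross term:
  (7)(-2) − (-2)(0) = -14
  (-2)(-3) − (-2)(-2) = 2
  (-2)(-3) − (0)(-3) = 6
  (0)(-1) − (3)(-3) = 9
  (3)(0) − (7)(-1) = 7
Sum = 10, so (signed) Area = 10/2 = 5, |Area| = 5.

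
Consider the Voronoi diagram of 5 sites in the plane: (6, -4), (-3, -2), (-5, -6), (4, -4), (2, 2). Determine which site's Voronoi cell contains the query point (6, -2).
Nearest site = (6, -4)

The Voronoi cell of site s contains exactly those query points closer to s than to any other site. Compute squared distances from q = (6, -2) to each site:
  (6 − 6)² + (-4 − -2)² = 4
  (4 − 6)² + (-4 − -2)² = 8
  (2 − 6)² + (2 − -2)² = 32
  (-3 − 6)² + (-2 − -2)² = 81
  (-5 − 6)² + (-6 − -2)² = 137
Minimum is attained by (6, -4), so q lies in its Voronoi cell.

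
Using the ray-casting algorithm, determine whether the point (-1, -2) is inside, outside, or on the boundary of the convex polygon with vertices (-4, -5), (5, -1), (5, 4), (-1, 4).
The point (-1, -2) lies strictly inside the polygon

Cast a horizontal ray to the right from the query point and count how many polygon edges it crosses (each edge strictly once or zero times, handled with the usual half-open convention). 
Parity of crossings → odd ⇒ inside.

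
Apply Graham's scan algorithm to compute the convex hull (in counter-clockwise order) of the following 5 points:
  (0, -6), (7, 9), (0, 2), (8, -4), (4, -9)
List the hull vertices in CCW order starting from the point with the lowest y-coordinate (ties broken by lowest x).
Hull (CCW) = [(4, -9), (8, -4), (7, 9), (0, 2), (0, -6)]

Graham scan procedure:
  1. Find the pivot p₀ = point with lowest y (tie → lowest x): (4, -9).
  2. Sort the remaining points by polar angle around p₀.
  3. Walk through sorted points, maintaining a stack; pop the top while the last three entries make a non-left turn (cross product ≤ 0).
  4. Final stack is the convex hull in CCW order: (4, -9), (8, -4), (7, 9), (0, 2), (0, -6).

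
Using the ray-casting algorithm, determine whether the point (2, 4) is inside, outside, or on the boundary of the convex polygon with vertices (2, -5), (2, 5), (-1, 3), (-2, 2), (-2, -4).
The point (2, 4) lies on the polygon boundary

Boundary check: the query satisfies the collinearity and bounding-box conditions for some polygon edge, so it lies exactly on the boundary.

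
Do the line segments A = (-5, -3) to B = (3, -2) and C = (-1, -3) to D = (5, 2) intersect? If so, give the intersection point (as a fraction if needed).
Yes; intersection at (-5/17, -41/17) (t = 10/17 on AB, s = 2/17 on CD)

Parametrize AB as A + t(B − A) = (-5 + 8 t, -3 + 1 t) and CD as C + s(D − C) = (-1 + 6 s, -3 + 5 s). Solve the linear system for (t, s). Determinant = -34 ≠ 0, so a unique intersection of the containing lines exists. Solution: t = 10/17, s = 2/17 — both in [0, 1], so the segments cross. Intersection point: (-5/17, -41/17).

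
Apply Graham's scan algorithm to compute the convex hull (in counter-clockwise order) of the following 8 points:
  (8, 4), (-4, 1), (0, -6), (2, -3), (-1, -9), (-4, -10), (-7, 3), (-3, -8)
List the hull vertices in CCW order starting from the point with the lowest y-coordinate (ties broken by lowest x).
Hull (CCW) = [(-4, -10), (-1, -9), (8, 4), (-7, 3)]

Graham scan procedure:
  1. Find the pivot p₀ = point with lowest y (tie → lowest x): (-4, -10).
  2. Sort the remaining points by polar angle around p₀.
  3. Walk through sorted points, maintaining a stack; pop the top while the last three entries make a non-left turn (cross product ≤ 0).
  4. Final stack is the convex hull in CCW order: (-4, -10), (-1, -9), (8, 4), (-7, 3).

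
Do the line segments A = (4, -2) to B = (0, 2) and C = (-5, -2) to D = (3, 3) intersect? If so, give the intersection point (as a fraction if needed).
Yes; intersection at (7/13, 19/13) (t = 45/52 on AB, s = 9/13 on CD)

Parametrize AB as A + t(B − A) = (4 + -4 t, -2 + 4 t) and CD as C + s(D − C) = (-5 + 8 s, -2 + 5 s). Solve the linear system for (t, s). Determinant = 52 ≠ 0, so a unique intersection of the containing lines exists. Solution: t = 45/52, s = 9/13 — both in [0, 1], so the segments cross. Intersection point: (7/13, 19/13).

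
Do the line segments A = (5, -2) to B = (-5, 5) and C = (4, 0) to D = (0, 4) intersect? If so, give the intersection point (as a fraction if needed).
No (intersection of containing lines falls outside at least one segment)

Parametrize and solve: t = -1/3, s = -13/12. At least one of these is outside [0, 1], so the segments do not intersect.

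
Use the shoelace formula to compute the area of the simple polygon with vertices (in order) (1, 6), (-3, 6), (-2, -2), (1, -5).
Area = 65/2

Shoelace formula: Area = (1/2) |Σ_i (x_i · y_{i+1} − x_{i+1} · y_i)| (indices mod n). Compute each cross term:
  (1)(6) − (-3)(6) = 24
  (-3)(-2) − (-2)(6) = 18
  (-2)(-5) − (1)(-2) = 12
  (1)(6) − (1)(-5) = 11
Sum = 65, so (signed) Area = 65/2 = 65/2, |Area| = 65/2.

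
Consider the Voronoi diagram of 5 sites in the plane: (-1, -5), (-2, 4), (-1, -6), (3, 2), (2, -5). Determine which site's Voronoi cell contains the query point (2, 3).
Nearest site = (3, 2)

The Voronoi cell of site s contains exactly those query points closer to s than to any other site. Compute squared distances from q = (2, 3) to each site:
  (3 − 2)² + (2 − 3)² = 2
  (-2 − 2)² + (4 − 3)² = 17
  (2 − 2)² + (-5 − 3)² = 64
  (-1 − 2)² + (-5 − 3)² = 73
  (-1 − 2)² + (-6 − 3)² = 90
Minimum is attained by (3, 2), so q lies in its Voronoi cell.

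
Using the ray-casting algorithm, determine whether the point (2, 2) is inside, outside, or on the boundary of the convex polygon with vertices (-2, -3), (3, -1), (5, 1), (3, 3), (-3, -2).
The point (2, 2) lies strictly inside the polygon

Cast a horizontal ray to the right from the query point and count how many polygon edges it crosses (each edge strictly once or zero times, handled with the usual half-open convention). 
Parity of crossings → odd ⇒ inside.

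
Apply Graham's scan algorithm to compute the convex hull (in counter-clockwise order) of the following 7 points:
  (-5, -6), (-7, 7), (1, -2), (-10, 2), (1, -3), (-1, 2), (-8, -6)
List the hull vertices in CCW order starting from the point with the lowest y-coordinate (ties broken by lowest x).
Hull (CCW) = [(-8, -6), (-5, -6), (1, -3), (1, -2), (-1, 2), (-7, 7), (-10, 2)]

Graham scan procedure:
  1. Find the pivot p₀ = point with lowest y (tie → lowest x): (-8, -6).
  2. Sort the remaining points by polar angle around p₀.
  3. Walk through sorted points, maintaining a stack; pop the top while the last three entries make a non-left turn (cross product ≤ 0).
  4. Final stack is the convex hull in CCW order: (-8, -6), (-5, -6), (1, -3), (1, -2), (-1, 2), (-7, 7), (-10, 2).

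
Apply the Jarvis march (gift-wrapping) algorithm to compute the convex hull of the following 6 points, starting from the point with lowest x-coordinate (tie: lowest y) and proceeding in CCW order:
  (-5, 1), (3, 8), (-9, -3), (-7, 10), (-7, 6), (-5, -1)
Hull (CCW) = [(-9, -3), (-5, -1), (3, 8), (-7, 10)]

Jarvis march: at each step, from the current hull vertex p, select the next vertex q as the point such that every other point lies strictly to the left of (or on) the directed line p → q. (Equivalently: for every other point r, the cross product (q − p) × (r − p) ≥ 0.)
Starting point (lowest x, tie lowest y): (-9, -3). Wrap until returning to start. Resulting hull: (-9, -3), (-5, -1), (3, 8), (-7, 10).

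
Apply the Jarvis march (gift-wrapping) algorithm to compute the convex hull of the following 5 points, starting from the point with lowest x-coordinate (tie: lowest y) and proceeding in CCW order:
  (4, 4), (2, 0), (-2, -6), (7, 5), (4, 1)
Hull (CCW) = [(-2, -6), (4, 1), (7, 5), (4, 4)]

Jarvis march: at each step, from the current hull vertex p, select the next vertex q as the point such that every other point lies strictly to the left of (or on) the directed line p → q. (Equivalently: for every other point r, the cross product (q − p) × (r − p) ≥ 0.)
Starting point (lowest x, tie lowest y): (-2, -6). Wrap until returning to start. Resulting hull: (-2, -6), (4, 1), (7, 5), (4, 4).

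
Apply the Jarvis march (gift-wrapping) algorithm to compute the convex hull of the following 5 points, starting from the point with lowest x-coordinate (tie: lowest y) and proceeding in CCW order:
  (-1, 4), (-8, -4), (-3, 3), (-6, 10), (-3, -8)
Hull (CCW) = [(-8, -4), (-3, -8), (-1, 4), (-6, 10)]

Jarvis march: at each step, from the current hull vertex p, select the next vertex q as the point such that every other point lies strictly to the left of (or on) the directed line p → q. (Equivalently: for every other point r, the cross product (q − p) × (r − p) ≥ 0.)
Starting point (lowest x, tie lowest y): (-8, -4). Wrap until returning to start. Resulting hull: (-8, -4), (-3, -8), (-1, 4), (-6, 10).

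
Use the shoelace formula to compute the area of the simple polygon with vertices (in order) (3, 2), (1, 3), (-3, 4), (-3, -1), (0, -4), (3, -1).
Area = 34

Shoelace formula: Area = (1/2) |Σ_i (x_i · y_{i+1} − x_{i+1} · y_i)| (indices mod n). Compute each cross term:
  (3)(3) − (1)(2) = 7
  (1)(4) − (-3)(3) = 13
  (-3)(-1) − (-3)(4) = 15
  (-3)(-4) − (0)(-1) = 12
  (0)(-1) − (3)(-4) = 12
  (3)(2) − (3)(-1) = 9
Sum = 68, so (signed) Area = 68/2 = 34, |Area| = 34.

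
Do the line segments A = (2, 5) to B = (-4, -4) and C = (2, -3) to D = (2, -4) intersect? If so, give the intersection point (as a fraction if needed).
No (intersection of containing lines falls outside at least one segment)

Parametrize and solve: t = 0, s = -8. At least one of these is outside [0, 1], so the segments do not intersect.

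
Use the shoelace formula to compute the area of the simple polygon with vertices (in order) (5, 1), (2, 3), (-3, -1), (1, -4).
Area = 27

Shoelace formula: Area = (1/2) |Σ_i (x_i · y_{i+1} − x_{i+1} · y_i)| (indices mod n). Compute each cross term:
  (5)(3) − (2)(1) = 13
  (2)(-1) − (-3)(3) = 7
  (-3)(-4) − (1)(-1) = 13
  (1)(1) − (5)(-4) = 21
Sum = 54, so (signed) Area = 54/2 = 27, |Area| = 27.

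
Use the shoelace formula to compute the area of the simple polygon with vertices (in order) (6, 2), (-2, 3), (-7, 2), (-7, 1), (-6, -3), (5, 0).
Area = 49

Shoelace formula: Area = (1/2) |Σ_i (x_i · y_{i+1} − x_{i+1} · y_i)| (indices mod n). Compute each cross term:
  (6)(3) − (-2)(2) = 22
  (-2)(2) − (-7)(3) = 17
  (-7)(1) − (-7)(2) = 7
  (-7)(-3) − (-6)(1) = 27
  (-6)(0) − (5)(-3) = 15
  (5)(2) − (6)(0) = 10
Sum = 98, so (signed) Area = 98/2 = 49, |Area| = 49.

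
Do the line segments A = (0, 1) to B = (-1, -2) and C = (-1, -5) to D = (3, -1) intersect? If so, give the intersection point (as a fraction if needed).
No (intersection of containing lines falls outside at least one segment)

Parametrize and solve: t = 5/2, s = -3/8. At least one of these is outside [0, 1], so the segments do not intersect.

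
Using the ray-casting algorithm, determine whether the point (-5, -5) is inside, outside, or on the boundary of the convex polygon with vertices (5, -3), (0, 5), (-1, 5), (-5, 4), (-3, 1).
The point (-5, -5) lies strictly outside the polygon

Cast a horizontal ray to the right from the query point and count how many polygon edges it crosses (each edge strictly once or zero times, handled with the usual half-open convention). 
Parity of crossings → even ⇒ outside.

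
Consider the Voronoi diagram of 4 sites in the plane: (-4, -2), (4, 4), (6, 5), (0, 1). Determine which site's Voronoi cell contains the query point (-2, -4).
Nearest site = (-4, -2)

The Voronoi cell of site s contains exactly those query points closer to s than to any other site. Compute squared distances from q = (-2, -4) to each site:
  (-4 − -2)² + (-2 − -4)² = 8
  (0 − -2)² + (1 − -4)² = 29
  (4 − -2)² + (4 − -4)² = 100
  (6 − -2)² + (5 − -4)² = 145
Minimum is attained by (-4, -2), so q lies in its Voronoi cell.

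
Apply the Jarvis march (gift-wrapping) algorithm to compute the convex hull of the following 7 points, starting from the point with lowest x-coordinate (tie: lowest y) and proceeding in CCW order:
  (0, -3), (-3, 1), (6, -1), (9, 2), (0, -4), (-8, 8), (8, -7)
Hull (CCW) = [(-8, 8), (0, -4), (8, -7), (9, 2)]

Jarvis march: at each step, from the current hull vertex p, select the next vertex q as the point such that every other point lies strictly to the left of (or on) the directed line p → q. (Equivalently: for every other point r, the cross product (q − p) × (r − p) ≥ 0.)
Starting point (lowest x, tie lowest y): (-8, 8). Wrap until returning to start. Resulting hull: (-8, 8), (0, -4), (8, -7), (9, 2).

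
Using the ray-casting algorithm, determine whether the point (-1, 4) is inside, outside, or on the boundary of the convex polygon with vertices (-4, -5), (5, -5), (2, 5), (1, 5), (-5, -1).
The point (-1, 4) lies strictly outside the polygon

Cast a horizontal ray to the right from the query point and count how many polygon edges it crosses (each edge strictly once or zero times, handled with the usual half-open convention). 
Parity of crossings → even ⇒ outside.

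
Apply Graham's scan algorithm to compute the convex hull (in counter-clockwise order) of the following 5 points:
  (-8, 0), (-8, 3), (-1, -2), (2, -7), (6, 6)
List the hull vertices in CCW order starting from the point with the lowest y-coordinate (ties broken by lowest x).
Hull (CCW) = [(2, -7), (6, 6), (-8, 3), (-8, 0)]

Graham scan procedure:
  1. Find the pivot p₀ = point with lowest y (tie → lowest x): (2, -7).
  2. Sort the remaining points by polar angle around p₀.
  3. Walk through sorted points, maintaining a stack; pop the top while the last three entries make a non-left turn (cross product ≤ 0).
  4. Final stack is the convex hull in CCW order: (2, -7), (6, 6), (-8, 3), (-8, 0).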